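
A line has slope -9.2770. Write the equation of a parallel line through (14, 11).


Parallel lines have equal slopes.
m2 = -9.2770
b2 = 11 + 9.2770*14 = 140.8780

y = -9.2770x + 140.8780


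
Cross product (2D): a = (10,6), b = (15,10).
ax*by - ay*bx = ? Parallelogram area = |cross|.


cross = 10*10 - 6*15 = 100 - 90 = 10
Parallelogram area = |10| = 10

cross = 10, parallelogram area = 10


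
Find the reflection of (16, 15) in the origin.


Reflection rule for origin: (-x, -y)
(16, 15) -> (-16, -15)

(-16, -15)


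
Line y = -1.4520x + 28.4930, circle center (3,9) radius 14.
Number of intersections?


Substitute y = -1.4520x + 28.4930: (x-3)^2 + (-1.4520x+28.4930-9)^2 = 196
Expand to Ax^2 + Bx + C = 0, where b-k = 19.493
A = 1+m^2 = 3.108304
B = 2(m(b-k) - h) = 2(-1.4520*19.493 - 3) = -62.607672
C = h^2 + (b-k)^2 - r^2 = 9 + 379.977049 - 196 = 192.977049
disc = B^2-4AC = 3919.7206 - 2399.3253 = 1520.3953
disc > 0

2 intersection points


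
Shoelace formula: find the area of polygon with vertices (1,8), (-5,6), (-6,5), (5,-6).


sum(xi*y_{i+1}) = 1*6 - 5*5 - 6*(-6) + 5*8 = 57
sum(yi*x_{i+1}) = 8*(-5) + 6*(-6) + 5*5 - 6*1 = -57
Area = |57 + 57|/2 = 114/2 = 57.0000

57.0000 sq units


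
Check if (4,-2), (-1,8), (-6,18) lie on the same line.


4*(8-18) - 1*(18+ 2) - 6*(-2-8)
= -40 - 20 + 60 = 0

Yes, collinear (determinant = 0)


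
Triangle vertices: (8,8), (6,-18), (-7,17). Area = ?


8*(-18-17) = -280
6*(17-8) = 54
-7*(8+ 18) = -182
sum = -408
Area = |-408|/2 = 204.0000

204.0000 sq units


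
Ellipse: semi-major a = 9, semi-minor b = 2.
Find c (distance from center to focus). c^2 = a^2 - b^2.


c^2 = 9^2 - 2^2 = 81 - 4 = 77
c = sqrt(77) = 8.7750

c = 8.7750


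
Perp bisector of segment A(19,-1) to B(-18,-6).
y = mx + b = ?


Midpoint = (0.5, -3.5)
Slope of AB = dy/dx = -5/(-37) = 0.1351
Perp slope = -dx/dy = -37/5 = -7.4000
b = My - (perp slope)*Mx = -3.5 + (-37*0.5)/(-5) = -3.5 + 3.7000 = 0.2000

y = -7.4000x + 0.2000


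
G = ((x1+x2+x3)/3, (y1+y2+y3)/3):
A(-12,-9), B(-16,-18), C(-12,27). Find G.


Gx = (-12- 16- 12)/3 = -40/3 = -13.3333
Gy = (-9- 18+27)/3 = 0/3 = 0

G = (-13.3333, 0)


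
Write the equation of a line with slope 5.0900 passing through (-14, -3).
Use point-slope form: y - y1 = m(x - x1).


y + 3 = 5.0900(x + 14)
y = 5.0900x - 3 - 5.0900*(-14)
y = 5.0900x + 68.2600

y = 5.0900x + 68.2600


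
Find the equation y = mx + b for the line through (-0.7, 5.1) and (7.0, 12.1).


m = (7.0)/(7.7) = 0.9091
b = y1 - m*x1 = 5.1 - (7.0*(-0.7))/(7.7) = 5.1 + 0.6364 = 5.7364

y = 0.9091x + 5.7364


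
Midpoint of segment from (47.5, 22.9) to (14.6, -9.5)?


Mx = (47.5 + 14.6)/2 = 62.1/2 = 31.0500
My = (22.9 - 9.5)/2 = 13.4/2 = 6.7000

(31.0500, 6.7000)


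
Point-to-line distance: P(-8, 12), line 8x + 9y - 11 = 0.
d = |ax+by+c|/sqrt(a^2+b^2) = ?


|8*(-8) + 9*12 - 11| = |33| = 33
sqrt(64 + 81) = sqrt(145) = 12.0416
d = 33/sqrt(145) = 2.7405

2.7405


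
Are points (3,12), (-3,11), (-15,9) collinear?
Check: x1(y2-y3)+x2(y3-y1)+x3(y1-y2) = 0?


3*(11-9) - 3*(9-12) - 15*(12-11)
= 6 + 9 - 15 = 0

Yes, collinear (determinant = 0)


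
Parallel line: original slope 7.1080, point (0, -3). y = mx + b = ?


Parallel lines have equal slopes.
m2 = 7.1080
b2 = -3 - 7.1080*0 = -3.0000

y = 7.1080x - 3.0000


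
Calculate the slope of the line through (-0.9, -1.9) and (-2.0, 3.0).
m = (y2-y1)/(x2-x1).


dy = 3.0 + 1.9 = 4.9
dx = -2.0 + 0.9 = -1.1
m = 4.9/(-1.1) = -4.4545

m = -4.4545


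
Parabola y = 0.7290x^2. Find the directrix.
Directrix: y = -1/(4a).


a = 0.7290
1/(4a) = 0.3429
directrix: y = -0.3429 = -0.3429

y = -0.3429


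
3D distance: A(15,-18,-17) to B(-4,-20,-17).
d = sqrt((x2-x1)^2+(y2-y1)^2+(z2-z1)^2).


dx=-19, dy=-2, dz=0
d = sqrt(361+4+0) = sqrt(365) = 19.1050

19.1050


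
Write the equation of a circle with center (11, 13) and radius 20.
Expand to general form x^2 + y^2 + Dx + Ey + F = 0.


(x-11)^2 + (y-13)^2 = 20^2
D = -2h = -22, E = -2k = -26
F = h^2+k^2-r^2 = 121+169-400 = -110

x^2 + y^2 - 22x - 26y - 110 = 0


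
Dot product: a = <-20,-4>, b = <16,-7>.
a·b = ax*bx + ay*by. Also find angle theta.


a·b = -20*16 - 4*(-7) = -320 + 28 = -292
|a| = sqrt(400+16) = 20.3961
|b| = sqrt(256+49) = 17.4642
cos(theta) = -292/(sqrt(416)*sqrt(305)) = -292/sqrt(126880) = -0.819759
theta = arccos(-292/sqrt(126880)) = 145.0607 degrees

a·b = -292, theta = 145.0607 deg


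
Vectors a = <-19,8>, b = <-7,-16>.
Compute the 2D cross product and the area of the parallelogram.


cross = -19*(-16) - 8*(-7) = 304 + 56 = 360
Parallelogram area = |360| = 360

cross = 360, parallelogram area = 360


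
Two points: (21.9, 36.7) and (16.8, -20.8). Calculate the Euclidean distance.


dx = 16.8 - 21.9 = -5.1
dy = -20.8 - 36.7 = -57.5
d = sqrt(26.01 + 3306.25) = sqrt(3332.26) = 57.7257

57.7257


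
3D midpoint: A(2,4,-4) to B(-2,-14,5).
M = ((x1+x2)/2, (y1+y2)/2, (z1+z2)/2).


Mx = (2- 2)/2 = 0
My = (4- 14)/2 = -5.0000
Mz = (-4+5)/2 = 0.5000

M = (0, -5.0000, 0.5000)


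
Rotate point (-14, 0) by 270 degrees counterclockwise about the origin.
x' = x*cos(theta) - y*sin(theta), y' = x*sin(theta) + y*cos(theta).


cos(270) = 0, sin(270) = -1
x' = -14*0 - 0*(-1) = 0
y' = -14*(-1) + 0*0 = 14

(0, 14)


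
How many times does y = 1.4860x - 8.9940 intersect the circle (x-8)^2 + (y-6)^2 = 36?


Substitute y = 1.4860x - 8.9940: (x-8)^2 + (1.4860x- 8.9940-6)^2 = 36
Expand to Ax^2 + Bx + C = 0, where b-k = -14.994
A = 1+m^2 = 3.208196
B = 2(m(b-k) - h) = 2(1.4860*(-14.994) - 8) = -60.562168
C = h^2 + (b-k)^2 - r^2 = 64 + 224.820036 - 36 = 252.820036
disc = B^2-4AC = 3667.7762 - 3244.3849 = 423.3913
disc > 0

2 intersection points


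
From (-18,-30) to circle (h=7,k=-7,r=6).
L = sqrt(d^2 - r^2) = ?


d = sqrt((-18-7)^2 + (-30+ 7)^2) = sqrt(625+529) = 33.9706
L = sqrt(1154.0000 - 36) = sqrt(1118.0000) = 33.4365

33.4365


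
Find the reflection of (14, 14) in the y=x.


Reflection rule for y=x: (y, x)
(14, 14) -> (14, 14)

(14, 14)


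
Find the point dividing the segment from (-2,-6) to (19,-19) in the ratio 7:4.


Px = (7*19 + 4*(-2))/11 = 125/11 = 11.3636
Py = (7*(-19) + 4*(-6))/11 = -157/11 = -14.2727

P = (11.3636, -14.2727)


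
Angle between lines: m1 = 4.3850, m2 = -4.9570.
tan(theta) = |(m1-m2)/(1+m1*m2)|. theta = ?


m1-m2 = 9.342
1+m1*m2 = -20.736445
tan(theta) = |9.342/(-20.736445)| = 0.450511
theta = arctan(|9.342/(-20.736445)|) = 24.2521 degrees (acute angle)

24.2521 degrees


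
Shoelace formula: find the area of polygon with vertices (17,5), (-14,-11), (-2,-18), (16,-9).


sum(xi*y_{i+1}) = 17*(-11) - 14*(-18) - 2*(-9) + 16*5 = 163
sum(yi*x_{i+1}) = 5*(-14) - 11*(-2) - 18*16 - 9*17 = -489
Area = |163 + 489|/2 = 652/2 = 326.0000

326.0000 sq units


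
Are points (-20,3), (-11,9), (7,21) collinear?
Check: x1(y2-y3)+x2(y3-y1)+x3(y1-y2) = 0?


-20*(9-21) - 11*(21-3) + 7*(3-9)
= 240 - 198 - 42 = 0

Yes, collinear (determinant = 0)


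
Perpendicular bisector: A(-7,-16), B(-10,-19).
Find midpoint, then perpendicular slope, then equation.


Midpoint = (-8.5, -17.5)
Slope of AB = dy/dx = -3/(-3) = 1.0000
Perp slope = -dx/dy = -3/3 = -1.0000
b = My - (perp slope)*Mx = -17.5 + (-3*(-8.5))/(-3) = -17.5 - 8.5000 = -26.0000

y = -1.0000x - 26.0000


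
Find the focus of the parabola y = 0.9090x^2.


a = 0.9090
4a = 3.6360
focus = (0, 1/3.6360) = (0, 0.2750)

Focus = (0, 0.2750)


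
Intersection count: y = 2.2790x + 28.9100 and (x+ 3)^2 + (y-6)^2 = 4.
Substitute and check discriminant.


Substitute y = 2.2790x + 28.9100: (x+ 3)^2 + (2.2790x+28.9100-6)^2 = 4
Expand to Ax^2 + Bx + C = 0, where b-k = 22.91
A = 1+m^2 = 6.193841
B = 2(m(b-k) - h) = 2(2.2790*22.91 + 3) = 110.42378
C = h^2 + (b-k)^2 - r^2 = 9 + 524.8681 - 4 = 529.8681
disc = B^2-4AC = 12193.4112 - 13127.6750 = -934.2638
disc < 0

0 intersection points


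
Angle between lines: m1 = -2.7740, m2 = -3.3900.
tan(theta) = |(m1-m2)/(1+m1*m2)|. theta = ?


m1-m2 = 0.616
1+m1*m2 = 10.40386
tan(theta) = |0.616/10.40386| = 0.059209
theta = arctan(|0.616/10.40386|) = 3.3885 degrees (acute angle)

3.3885 degrees


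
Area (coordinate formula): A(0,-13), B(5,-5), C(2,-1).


0*(-5+ 1) = 0
5*(-1+ 13) = 60
2*(-13+ 5) = -16
sum = 44
Area = |44|/2 = 22.0000

22.0000 sq units


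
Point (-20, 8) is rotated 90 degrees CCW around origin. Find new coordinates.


cos(90) = 0, sin(90) = 1
x' = -20*0 - 8*1 = -8
y' = -20*1 + 8*0 = -20

(-8, -20)


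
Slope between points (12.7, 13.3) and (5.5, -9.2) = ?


dy = -9.2 - 13.3 = -22.5
dx = 5.5 - 12.7 = -7.2
m = -22.5/(-7.2) = 3.1250

m = 3.1250


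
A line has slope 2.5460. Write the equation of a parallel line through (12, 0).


Parallel lines have equal slopes.
m2 = 2.5460
b2 = 0 - 2.5460*12 = -30.5520

y = 2.5460x - 30.5520


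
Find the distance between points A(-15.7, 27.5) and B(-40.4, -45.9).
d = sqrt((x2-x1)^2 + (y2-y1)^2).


dx = -40.4 + 15.7 = -24.7
dy = -45.9 - 27.5 = -73.4
d = sqrt(610.09 + 5387.56) = sqrt(5997.65) = 77.4445

77.4445


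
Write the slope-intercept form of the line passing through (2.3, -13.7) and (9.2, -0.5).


m = (13.2)/(6.9) = 1.9130
b = y1 - m*x1 = -13.7 - (13.2*2.3)/(6.9) = -13.7 - 4.4000 = -18.1000

y = 1.9130x - 18.1000


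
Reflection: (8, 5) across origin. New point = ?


Reflection rule for origin: (-x, -y)
(8, 5) -> (-8, -5)

(-8, -5)


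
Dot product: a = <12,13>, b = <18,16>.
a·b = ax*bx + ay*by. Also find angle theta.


a·b = 12*18 + 13*16 = 216 + 208 = 424
|a| = sqrt(144+169) = 17.6918
|b| = sqrt(324+256) = 24.0832
cos(theta) = 424/(sqrt(313)*sqrt(580)) = 424/sqrt(181540) = 0.995130
theta = arccos(424/sqrt(181540)) = 5.6571 degrees

a·b = 424, theta = 5.6571 deg


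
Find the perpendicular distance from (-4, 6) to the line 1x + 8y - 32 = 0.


|1*(-4) + 8*6 - 32| = |12| = 12
sqrt(1 + 64) = sqrt(65) = 8.0623
d = 12/sqrt(65) = 1.4884

1.4884


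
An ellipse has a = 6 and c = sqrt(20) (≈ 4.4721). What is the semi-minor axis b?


b^2 = 6^2 - (sqrt(20))^2 = 36 - 20 = 16
b = sqrt(16) = 4

b = 4


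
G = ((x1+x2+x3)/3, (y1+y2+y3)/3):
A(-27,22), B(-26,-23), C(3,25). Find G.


Gx = (-27- 26+3)/3 = -50/3 = -16.6667
Gy = (22- 23+25)/3 = 24/3 = 8.0000

G = (-16.6667, 8.0000)


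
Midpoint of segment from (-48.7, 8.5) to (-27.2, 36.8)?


Mx = (-48.7 - 27.2)/2 = -75.9/2 = -37.9500
My = (8.5 + 36.8)/2 = 45.3/2 = 22.6500

(-37.9500, 22.6500)


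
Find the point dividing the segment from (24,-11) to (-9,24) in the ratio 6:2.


Px = (6*(-9) + 2*24)/8 = -6/8 = -0.7500
Py = (6*24 + 2*(-11))/8 = 122/8 = 15.2500

P = (-0.7500, 15.2500)


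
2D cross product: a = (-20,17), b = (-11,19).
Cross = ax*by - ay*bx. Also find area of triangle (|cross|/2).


cross = -20*19 - 17*(-11) = -380 + 187 = -193
Triangle area = |-193|/2 = 193/2 = 96.5000

cross = -193, triangle area = 96.5000


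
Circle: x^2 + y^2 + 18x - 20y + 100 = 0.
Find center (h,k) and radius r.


h = -D/2 = -18/2 = -9
k = -E/2 = 20/2 = 10
r^2 = h^2 + k^2 - F = 81 + 100 - 100 = 81
r = 9

Center (-9, 10), radius = 9


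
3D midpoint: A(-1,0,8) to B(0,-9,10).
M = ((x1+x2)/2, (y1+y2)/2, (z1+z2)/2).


Mx = (-1+0)/2 = -0.5000
My = (0- 9)/2 = -4.5000
Mz = (8+10)/2 = 9.0000

M = (-0.5000, -4.5000, 9.0000)


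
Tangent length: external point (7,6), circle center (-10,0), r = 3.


d = sqrt((7+ 10)^2 + (6-0)^2) = sqrt(289+36) = 18.0278
L = sqrt(325.0000 - 9) = sqrt(316.0000) = 17.7764

17.7764


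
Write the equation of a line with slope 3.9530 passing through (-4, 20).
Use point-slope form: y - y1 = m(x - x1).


y - 20 = 3.9530(x + 4)
y = 3.9530x + 20 - 3.9530*(-4)
y = 3.9530x + 35.8120

y = 3.9530x + 35.8120


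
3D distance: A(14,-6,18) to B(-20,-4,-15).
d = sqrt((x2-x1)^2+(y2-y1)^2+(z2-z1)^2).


dx=-34, dy=2, dz=-33
d = sqrt(1156+4+1089) = sqrt(2249) = 47.4236

47.4236


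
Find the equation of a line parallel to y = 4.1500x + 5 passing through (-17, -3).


Parallel lines have equal slopes.
m2 = 4.1500
b2 = -3 - 4.1500*(-17) = 67.5500

y = 4.1500x + 67.5500


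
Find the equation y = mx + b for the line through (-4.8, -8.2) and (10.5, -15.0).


m = (-6.8)/(15.3) = -0.4444
b = y1 - m*x1 = -8.2 - (-6.8*(-4.8))/(15.3) = -8.2 - 2.1333 = -10.3333

y = -0.4444x - 10.3333


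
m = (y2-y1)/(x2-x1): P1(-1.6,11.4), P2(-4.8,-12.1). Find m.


dy = -12.1 - 11.4 = -23.5
dx = -4.8 + 1.6 = -3.2
m = -23.5/(-3.2) = 7.3438

m = 7.3438


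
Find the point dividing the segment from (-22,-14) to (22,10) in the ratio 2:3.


Px = (2*22 + 3*(-22))/5 = -22/5 = -4.4000
Py = (2*10 + 3*(-14))/5 = -22/5 = -4.4000

P = (-4.4000, -4.4000)


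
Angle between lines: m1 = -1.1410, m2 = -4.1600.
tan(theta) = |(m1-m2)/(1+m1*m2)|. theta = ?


m1-m2 = 3.019
1+m1*m2 = 5.74656
tan(theta) = |3.019/5.74656| = 0.525358
theta = arctan(|3.019/5.74656|) = 27.7155 degrees (acute angle)

27.7155 degrees


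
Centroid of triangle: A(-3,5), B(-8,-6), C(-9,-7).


Gx = (-3- 8- 9)/3 = -20/3 = -6.6667
Gy = (5- 6- 7)/3 = -8/3 = -2.6667

G = (-6.6667, -2.6667)


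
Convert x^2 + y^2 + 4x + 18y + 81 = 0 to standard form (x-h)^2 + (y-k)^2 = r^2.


h = -D/2 = -4/2 = -2
k = -E/2 = -18/2 = -9
r^2 = h^2 + k^2 - F = 4 + 81 - 81 = 4
r = 2

Center (-2, -9), radius = 2


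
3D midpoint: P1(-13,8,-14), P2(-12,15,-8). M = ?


Mx = (-13- 12)/2 = -12.5000
My = (8+15)/2 = 11.5000
Mz = (-14- 8)/2 = -11.0000

M = (-12.5000, 11.5000, -11.0000)


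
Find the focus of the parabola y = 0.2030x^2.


a = 0.2030
4a = 0.8120
focus = (0, 1/0.8120) = (0, 1.2315)

Focus = (0, 1.2315)


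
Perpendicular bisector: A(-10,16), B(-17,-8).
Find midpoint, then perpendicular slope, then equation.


Midpoint = (-13.5, 4)
Slope of AB = dy/dx = -24/(-7) = 3.4286
Perp slope = -dx/dy = -7/24 = -0.2917
b = My - (perp slope)*Mx = 4 + (-7*(-13.5))/(-24) = 4 - 3.9375 = 0.0625

y = -0.2917x + 0.0625


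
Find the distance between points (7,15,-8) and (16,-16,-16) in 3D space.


dx=9, dy=-31, dz=-8
d = sqrt(81+961+64) = sqrt(1106) = 33.2566

33.2566


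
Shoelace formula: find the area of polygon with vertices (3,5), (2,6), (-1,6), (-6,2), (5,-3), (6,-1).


sum(xi*y_{i+1}) = 3*6 + 2*6 - 1*2 - 6*(-3) + 5*(-1) + 6*5 = 71
sum(yi*x_{i+1}) = 5*2 + 6*(-1) + 6*(-6) + 2*5 - 3*6 - 1*3 = -43
Area = |71 + 43|/2 = 114/2 = 57.0000

57.0000 sq units


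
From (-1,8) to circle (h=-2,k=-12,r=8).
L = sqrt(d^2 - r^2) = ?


d = sqrt((-1+ 2)^2 + (8+ 12)^2) = sqrt(1+400) = 20.0250
L = sqrt(401.0000 - 64) = sqrt(337.0000) = 18.3576

18.3576


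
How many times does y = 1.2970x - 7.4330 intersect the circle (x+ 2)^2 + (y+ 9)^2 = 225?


Substitute y = 1.2970x - 7.4330: (x+ 2)^2 + (1.2970x- 7.4330+ 9)^2 = 225
Expand to Ax^2 + Bx + C = 0, where b-k = 1.567
A = 1+m^2 = 2.682209
B = 2(m(b-k) - h) = 2(1.2970*1.567 + 2) = 8.064798
C = h^2 + (b-k)^2 - r^2 = 4 + 2.455489 - 225 = -218.544511
disc = B^2-4AC = 65.0410 + 2344.7282 = 2409.7692
disc > 0

2 intersection points


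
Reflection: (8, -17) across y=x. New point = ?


Reflection rule for y=x: (y, x)
(8, -17) -> (-17, 8)

(-17, 8)


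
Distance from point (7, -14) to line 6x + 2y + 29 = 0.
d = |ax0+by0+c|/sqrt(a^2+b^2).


|6*7 + 2*(-14) + 29| = |43| = 43
sqrt(36 + 4) = sqrt(40) = 6.3246
d = 43/sqrt(40) = 6.7989

6.7989


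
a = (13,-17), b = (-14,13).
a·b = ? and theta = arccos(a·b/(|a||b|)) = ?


a·b = 13*(-14) - 17*13 = -182 - 221 = -403
|a| = sqrt(169+289) = 21.4009
|b| = sqrt(196+169) = 19.1050
cos(theta) = -403/(sqrt(458)*sqrt(365)) = -403/sqrt(167170) = -0.985657
theta = arccos(-403/sqrt(167170)) = 170.2843 degrees

a·b = -403, theta = 170.2843 deg


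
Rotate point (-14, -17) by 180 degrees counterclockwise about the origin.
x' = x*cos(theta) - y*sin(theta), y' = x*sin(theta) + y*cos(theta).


cos(180) = -1, sin(180) = 0
x' = -14*(-1) + 17*0 = 14
y' = -14*0 - 17*(-1) = 17

(14, 17)


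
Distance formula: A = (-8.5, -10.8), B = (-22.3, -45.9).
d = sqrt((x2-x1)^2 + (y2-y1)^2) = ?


dx = -22.3 + 8.5 = -13.8
dy = -45.9 + 10.8 = -35.1
d = sqrt(190.44 + 1232.01) = sqrt(1422.45) = 37.7154

37.7154


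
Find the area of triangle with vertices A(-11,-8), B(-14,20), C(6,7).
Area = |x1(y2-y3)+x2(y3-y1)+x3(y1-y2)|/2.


-11*(20-7) = -143
-14*(7+ 8) = -210
6*(-8-20) = -168
sum = -521
Area = |-521|/2 = 260.5000

260.5000 sq units


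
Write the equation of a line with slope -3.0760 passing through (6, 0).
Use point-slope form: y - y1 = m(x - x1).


y - 0 = -3.0760(x - 6)
y = -3.0760x + 0 + 3.0760*6
y = -3.0760x + 18.4560

y = -3.0760x + 18.4560


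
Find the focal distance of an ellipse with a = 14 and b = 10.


c^2 = 14^2 - 10^2 = 196 - 100 = 96
c = sqrt(96) = 9.7980

c = 9.7980


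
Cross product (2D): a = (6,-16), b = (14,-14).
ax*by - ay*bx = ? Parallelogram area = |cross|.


cross = 6*(-14) + 16*14 = -84 + 224 = 140
Parallelogram area = |140| = 140

cross = 140, parallelogram area = 140


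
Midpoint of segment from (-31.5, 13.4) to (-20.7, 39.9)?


Mx = (-31.5 - 20.7)/2 = -52.2/2 = -26.1000
My = (13.4 + 39.9)/2 = 53.3/2 = 26.6500

(-26.1000, 26.6500)


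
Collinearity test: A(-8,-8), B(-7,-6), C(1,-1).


-8*(-6+ 1) - 7*(-1+ 8) + 1*(-8+ 6)
= 40 - 49 - 2 = -11

No, not collinear (determinant = -11)


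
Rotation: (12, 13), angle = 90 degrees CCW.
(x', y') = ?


cos(90) = 0, sin(90) = 1
x' = 12*0 - 13*1 = -13
y' = 12*1 + 13*0 = 12

(-13, 12)


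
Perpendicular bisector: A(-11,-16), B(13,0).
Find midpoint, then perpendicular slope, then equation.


Midpoint = (1, -8)
Slope of AB = dy/dx = 16/24 = 0.6667
Perp slope = -dx/dy = -24/16 = -1.5000
b = My - (perp slope)*Mx = -8 + (24*1)/16 = -8 + 1.5000 = -6.5000

y = -1.5000x - 6.5000


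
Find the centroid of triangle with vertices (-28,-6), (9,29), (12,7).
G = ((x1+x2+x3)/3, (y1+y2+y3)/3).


Gx = (-28+9+12)/3 = -7/3 = -2.3333
Gy = (-6+29+7)/3 = 30/3 = 10.0000

G = (-2.3333, 10.0000)


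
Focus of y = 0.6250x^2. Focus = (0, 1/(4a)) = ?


a = 0.6250
4a = 2.5000
focus = (0, 1/2.5000) = (0, 0.4000)

Focus = (0, 0.4000)


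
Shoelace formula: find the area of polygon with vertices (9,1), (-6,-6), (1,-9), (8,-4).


sum(xi*y_{i+1}) = 9*(-6) - 6*(-9) + 1*(-4) + 8*1 = 4
sum(yi*x_{i+1}) = 1*(-6) - 6*1 - 9*8 - 4*9 = -120
Area = |4 + 120|/2 = 124/2 = 62.0000

62.0000 sq units


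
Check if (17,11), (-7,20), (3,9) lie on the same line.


17*(20-9) - 7*(9-11) + 3*(11-20)
= 187 + 14 - 27 = 174

No, not collinear (determinant = 174)


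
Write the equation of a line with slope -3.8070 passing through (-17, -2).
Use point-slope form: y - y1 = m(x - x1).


y + 2 = -3.8070(x + 17)
y = -3.8070x - 2 + 3.8070*(-17)
y = -3.8070x - 66.7190

y = -3.8070x - 66.7190


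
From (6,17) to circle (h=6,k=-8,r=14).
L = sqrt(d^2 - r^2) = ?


d = sqrt((6-6)^2 + (17+ 8)^2) = sqrt(0+625) = 25.0000
L = sqrt(625.0000 - 196) = sqrt(429.0000) = 20.7123

20.7123


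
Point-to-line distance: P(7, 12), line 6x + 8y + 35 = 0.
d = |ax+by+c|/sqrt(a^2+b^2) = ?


|6*7 + 8*12 + 35| = |173| = 173
sqrt(36 + 64) = sqrt(100) = 10.0000
d = 173/sqrt(100) = 17.3000

17.3000


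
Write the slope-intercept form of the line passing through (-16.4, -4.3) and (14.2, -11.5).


m = (-7.2)/(30.6) = -0.2353
b = y1 - m*x1 = -4.3 - (-7.2*(-16.4))/(30.6) = -4.3 - 3.8588 = -8.1588

y = -0.2353x - 8.1588


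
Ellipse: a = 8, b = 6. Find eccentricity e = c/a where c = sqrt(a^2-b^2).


c = sqrt(64-36) = sqrt(28) = 5.2915
e = c/a = sqrt(28)/8 = 0.6614

e = 0.6614


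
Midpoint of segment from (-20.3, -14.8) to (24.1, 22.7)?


Mx = (-20.3 + 24.1)/2 = 3.8/2 = 1.9000
My = (-14.8 + 22.7)/2 = 7.9/2 = 3.9500

(1.9000, 3.9500)


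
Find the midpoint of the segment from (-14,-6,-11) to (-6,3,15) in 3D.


Mx = (-14- 6)/2 = -10.0000
My = (-6+3)/2 = -1.5000
Mz = (-11+15)/2 = 2.0000

M = (-10.0000, -1.5000, 2.0000)


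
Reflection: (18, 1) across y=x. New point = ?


Reflection rule for y=x: (y, x)
(18, 1) -> (1, 18)

(1, 18)


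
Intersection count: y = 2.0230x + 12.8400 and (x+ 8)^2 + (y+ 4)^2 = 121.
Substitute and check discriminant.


Substitute y = 2.0230x + 12.8400: (x+ 8)^2 + (2.0230x+12.8400+ 4)^2 = 121
Expand to Ax^2 + Bx + C = 0, where b-k = 16.84
A = 1+m^2 = 5.092529
B = 2(m(b-k) - h) = 2(2.0230*16.84 + 8) = 84.13464
C = h^2 + (b-k)^2 - r^2 = 64 + 283.5856 - 121 = 226.5856
disc = B^2-4AC = 7078.6376 - 4615.5750 = 2463.0626
disc > 0

2 intersection points


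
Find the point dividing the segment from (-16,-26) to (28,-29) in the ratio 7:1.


Px = (7*28 + 1*(-16))/8 = 180/8 = 22.5000
Py = (7*(-29) + 1*(-26))/8 = -229/8 = -28.6250

P = (22.5000, -28.6250)


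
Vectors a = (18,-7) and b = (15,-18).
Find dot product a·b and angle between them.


a·b = 18*15 - 7*(-18) = 270 + 126 = 396
|a| = sqrt(324+49) = 19.3132
|b| = sqrt(225+324) = 23.4307
cos(theta) = 396/(sqrt(373)*sqrt(549)) = 396/sqrt(204777) = 0.875094
theta = arccos(396/sqrt(204777)) = 28.9439 degrees

a·b = 396, theta = 28.9439 deg


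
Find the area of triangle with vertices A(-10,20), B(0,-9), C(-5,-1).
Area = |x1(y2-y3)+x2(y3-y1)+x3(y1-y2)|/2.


-10*(-9+ 1) = 80
0*(-1-20) = 0
-5*(20+ 9) = -145
sum = -65
Area = |-65|/2 = 32.5000

32.5000 sq units


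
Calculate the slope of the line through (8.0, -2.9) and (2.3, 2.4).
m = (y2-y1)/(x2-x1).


dy = 2.4 + 2.9 = 5.3
dx = 2.3 - 8.0 = -5.7
m = 5.3/(-5.7) = -0.9298

m = -0.9298


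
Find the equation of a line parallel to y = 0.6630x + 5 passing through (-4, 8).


Parallel lines have equal slopes.
m2 = 0.6630
b2 = 8 - 0.6630*(-4) = 10.6520

y = 0.6630x + 10.6520


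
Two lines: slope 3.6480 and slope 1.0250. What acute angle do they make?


m1-m2 = 2.623
1+m1*m2 = 4.7392
tan(theta) = |2.623/4.7392| = 0.553469
theta = arctan(|2.623/4.7392|) = 28.9632 degrees (acute angle)

28.9632 degrees


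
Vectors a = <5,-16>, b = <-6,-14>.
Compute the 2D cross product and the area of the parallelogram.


cross = 5*(-14) + 16*(-6) = -70 - 96 = -166
Parallelogram area = |-166| = 166

cross = -166, parallelogram area = 166


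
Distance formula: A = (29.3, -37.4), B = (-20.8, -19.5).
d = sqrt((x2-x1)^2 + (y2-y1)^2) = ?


dx = -20.8 - 29.3 = -50.1
dy = -19.5 + 37.4 = 17.9
d = sqrt(2510.01 + 320.41) = sqrt(2830.42) = 53.2017

53.2017


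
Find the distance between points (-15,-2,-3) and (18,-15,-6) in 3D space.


dx=33, dy=-13, dz=-3
d = sqrt(1089+169+9) = sqrt(1267) = 35.5949

35.5949


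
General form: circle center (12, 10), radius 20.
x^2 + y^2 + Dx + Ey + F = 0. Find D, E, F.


(x-12)^2 + (y-10)^2 = 20^2
D = -2h = -24, E = -2k = -20
F = h^2+k^2-r^2 = 144+100-400 = -156

D = -24, E = -20, F = -156


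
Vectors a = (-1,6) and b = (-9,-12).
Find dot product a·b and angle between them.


a·b = -1*(-9) + 6*(-12) = 9 - 72 = -63
|a| = sqrt(1+36) = 6.0828
|b| = sqrt(81+144) = 15.0000
cos(theta) = -63/(sqrt(37)*sqrt(225)) = -63/sqrt(8325) = -0.690476
theta = arccos(-63/sqrt(8325)) = 133.6678 degrees

a·b = -63, theta = 133.6678 deg


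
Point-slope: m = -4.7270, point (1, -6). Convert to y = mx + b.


y + 6 = -4.7270(x - 1)
y = -4.7270x - 6 + 4.7270*1
y = -4.7270x - 1.2730

y = -4.7270x - 1.2730


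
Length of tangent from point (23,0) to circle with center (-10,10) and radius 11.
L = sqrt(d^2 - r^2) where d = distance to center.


d = sqrt((23+ 10)^2 + (0-10)^2) = sqrt(1089+100) = 34.4819
L = sqrt(1189.0000 - 121) = sqrt(1068.0000) = 32.6803

32.6803


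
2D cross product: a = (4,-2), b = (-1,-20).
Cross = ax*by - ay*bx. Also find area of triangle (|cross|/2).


cross = 4*(-20) + 2*(-1) = -80 - 2 = -82
Triangle area = |-82|/2 = 82/2 = 41.0000

cross = -82, triangle area = 41.0000


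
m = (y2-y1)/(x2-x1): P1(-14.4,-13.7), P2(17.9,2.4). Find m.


dy = 2.4 + 13.7 = 16.1
dx = 17.9 + 14.4 = 32.3
m = 16.1/32.3 = 0.4985

m = 0.4985


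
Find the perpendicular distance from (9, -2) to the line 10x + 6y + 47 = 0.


|10*9 + 6*(-2) + 47| = |125| = 125
sqrt(100 + 36) = sqrt(136) = 11.6619
d = 125/sqrt(136) = 10.7187

10.7187


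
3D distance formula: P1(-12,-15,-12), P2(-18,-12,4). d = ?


dx=-6, dy=3, dz=16
d = sqrt(36+9+256) = sqrt(301) = 17.3494

17.3494


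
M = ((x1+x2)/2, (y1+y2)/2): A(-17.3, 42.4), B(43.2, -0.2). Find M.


Mx = (-17.3 + 43.2)/2 = 25.9/2 = 12.9500
My = (42.4 - 0.2)/2 = 42.2/2 = 21.1000

(12.9500, 21.1000)


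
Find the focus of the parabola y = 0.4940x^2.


a = 0.4940
4a = 1.9760
focus = (0, 1/1.9760) = (0, 0.5061)

Focus = (0, 0.5061)


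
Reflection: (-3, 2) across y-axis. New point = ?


Reflection rule for y-axis: (-x, y)
(-3, 2) -> (3, 2)

(3, 2)


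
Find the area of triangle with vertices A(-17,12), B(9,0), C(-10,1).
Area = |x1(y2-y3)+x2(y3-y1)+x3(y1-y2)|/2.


-17*(0-1) = 17
9*(1-12) = -99
-10*(12-0) = -120
sum = -202
Area = |-202|/2 = 101.0000

101.0000 sq units


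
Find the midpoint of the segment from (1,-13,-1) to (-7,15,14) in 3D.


Mx = (1- 7)/2 = -3.0000
My = (-13+15)/2 = 1.0000
Mz = (-1+14)/2 = 6.5000

M = (-3.0000, 1.0000, 6.5000)


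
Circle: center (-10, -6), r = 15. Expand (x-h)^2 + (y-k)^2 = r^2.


(x+ 10)^2 + (y+ 6)^2 = 15^2
D = -2h = 20, E = -2k = 12
F = h^2+k^2-r^2 = 100+36-225 = -89

x^2 + y^2 + 20x + 12y - 89 = 0


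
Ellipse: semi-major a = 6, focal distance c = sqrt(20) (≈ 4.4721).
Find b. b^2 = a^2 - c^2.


b^2 = 6^2 - (sqrt(20))^2 = 36 - 20 = 16
b = sqrt(16) = 4

b = 4


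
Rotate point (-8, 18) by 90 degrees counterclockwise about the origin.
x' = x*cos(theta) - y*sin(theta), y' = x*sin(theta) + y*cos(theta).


cos(90) = 0, sin(90) = 1
x' = -8*0 - 18*1 = -18
y' = -8*1 + 18*0 = -8

(-18, -8)


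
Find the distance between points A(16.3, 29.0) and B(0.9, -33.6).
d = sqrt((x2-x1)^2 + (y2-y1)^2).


dx = 0.9 - 16.3 = -15.4
dy = -33.6 - 29.0 = -62.6
d = sqrt(237.16 + 3918.76) = sqrt(4155.92) = 64.4664

64.4664


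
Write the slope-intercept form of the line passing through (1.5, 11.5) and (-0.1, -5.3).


m = (-16.8)/(-1.6) = 10.5000
b = y1 - m*x1 = 11.5 - (-16.8*1.5)/(-1.6) = 11.5 - 15.7500 = -4.2500

y = 10.5000x - 4.2500


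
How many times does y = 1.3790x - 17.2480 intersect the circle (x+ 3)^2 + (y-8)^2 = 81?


Substitute y = 1.3790x - 17.2480: (x+ 3)^2 + (1.3790x- 17.2480-8)^2 = 81
Expand to Ax^2 + Bx + C = 0, where b-k = -25.248
A = 1+m^2 = 2.901641
B = 2(m(b-k) - h) = 2(1.3790*(-25.248) + 3) = -63.633984
C = h^2 + (b-k)^2 - r^2 = 9 + 637.461504 - 81 = 565.461504
disc = B^2-4AC = 4049.2839 - 6563.0651 = -2513.7812
disc < 0

0 intersection points


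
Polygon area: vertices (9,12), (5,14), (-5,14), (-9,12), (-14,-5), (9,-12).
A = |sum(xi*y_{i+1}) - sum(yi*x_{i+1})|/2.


sum(xi*y_{i+1}) = 9*14 + 5*14 - 5*12 - 9*(-5) - 14*(-12) + 9*12 = 457
sum(yi*x_{i+1}) = 12*5 + 14*(-5) + 14*(-9) + 12*(-14) - 5*9 - 12*9 = -457
Area = |457 + 457|/2 = 914/2 = 457.0000

457.0000 sq units


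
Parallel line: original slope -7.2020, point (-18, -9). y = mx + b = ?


Parallel lines have equal slopes.
m2 = -7.2020
b2 = -9 + 7.2020*(-18) = -138.6360

y = -7.2020x - 138.6360


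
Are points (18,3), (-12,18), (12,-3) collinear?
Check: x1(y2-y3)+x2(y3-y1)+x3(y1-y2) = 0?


18*(18+ 3) - 12*(-3-3) + 12*(3-18)
= 378 + 72 - 180 = 270

No, not collinear (determinant = 270)


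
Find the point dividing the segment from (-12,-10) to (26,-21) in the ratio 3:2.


Px = (3*26 + 2*(-12))/5 = 54/5 = 10.8000
Py = (3*(-21) + 2*(-10))/5 = -83/5 = -16.6000

P = (10.8000, -16.6000)


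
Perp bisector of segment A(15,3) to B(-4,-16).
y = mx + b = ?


Midpoint = (5.5, -6.5)
Slope of AB = dy/dx = -19/(-19) = 1.0000
Perp slope = -dx/dy = -19/19 = -1.0000
b = My - (perp slope)*Mx = -6.5 + (-19*5.5)/(-19) = -6.5 + 5.5000 = -1.0000

y = -1.0000x - 1.0000


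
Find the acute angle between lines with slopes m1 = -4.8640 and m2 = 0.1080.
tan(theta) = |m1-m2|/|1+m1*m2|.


m1-m2 = -4.972
1+m1*m2 = 0.474688
tan(theta) = |-4.972/0.474688| = 10.474248
theta = arctan(|-4.972/0.474688|) = 84.5464 degrees (acute angle)

84.5464 degrees


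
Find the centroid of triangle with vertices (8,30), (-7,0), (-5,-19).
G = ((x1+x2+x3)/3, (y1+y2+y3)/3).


Gx = (8- 7- 5)/3 = -4/3 = -1.3333
Gy = (30+0- 19)/3 = 11/3 = 3.6667

G = (-1.3333, 3.6667)


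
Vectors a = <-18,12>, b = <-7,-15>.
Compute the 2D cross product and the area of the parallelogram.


cross = -18*(-15) - 12*(-7) = 270 + 84 = 354
Parallelogram area = |354| = 354

cross = 354, parallelogram area = 354


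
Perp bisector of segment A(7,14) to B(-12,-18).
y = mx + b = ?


Midpoint = (-2.5, -2)
Slope of AB = dy/dx = -32/(-19) = 1.6842
Perp slope = -dx/dy = -19/32 = -0.5938
b = My - (perp slope)*Mx = -2 + (-19*(-2.5))/(-32) = -2 - 1.4844 = -3.4844

y = -0.5938x - 3.4844


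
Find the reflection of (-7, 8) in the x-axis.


Reflection rule for x-axis: (x, -y)
(-7, 8) -> (-7, -8)

(-7, -8)


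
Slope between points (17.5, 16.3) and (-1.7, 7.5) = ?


dy = 7.5 - 16.3 = -8.8
dx = -1.7 - 17.5 = -19.2
m = -8.8/(-19.2) = 0.4583

m = 0.4583


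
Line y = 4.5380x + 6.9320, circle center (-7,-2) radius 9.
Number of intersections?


Substitute y = 4.5380x + 6.9320: (x+ 7)^2 + (4.5380x+6.9320+ 2)^2 = 81
Expand to Ax^2 + Bx + C = 0, where b-k = 8.932
A = 1+m^2 = 21.593444
B = 2(m(b-k) - h) = 2(4.5380*8.932 + 7) = 95.066832
C = h^2 + (b-k)^2 - r^2 = 49 + 79.780624 - 81 = 47.780624
disc = B^2-4AC = 9037.7025 - 4126.9929 = 4910.7096
disc > 0

2 intersection points


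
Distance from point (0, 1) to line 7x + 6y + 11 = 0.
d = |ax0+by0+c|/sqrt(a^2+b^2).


|7*0 + 6*1 + 11| = |17| = 17
sqrt(49 + 36) = sqrt(85) = 9.2195
d = 17/sqrt(85) = 1.8439

1.8439


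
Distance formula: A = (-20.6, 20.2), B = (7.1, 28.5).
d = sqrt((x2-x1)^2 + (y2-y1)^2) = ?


dx = 7.1 + 20.6 = 27.7
dy = 28.5 - 20.2 = 8.3
d = sqrt(767.29 + 68.89) = sqrt(836.18) = 28.9168

28.9168


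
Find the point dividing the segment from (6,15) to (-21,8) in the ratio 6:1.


Px = (6*(-21) + 1*6)/7 = -120/7 = -17.1429
Py = (6*8 + 1*15)/7 = 63/7 = 9.0000

P = (-17.1429, 9.0000)


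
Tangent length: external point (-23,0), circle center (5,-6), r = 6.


d = sqrt((-23-5)^2 + (0+ 6)^2) = sqrt(784+36) = 28.6356
L = sqrt(820.0000 - 36) = sqrt(784.0000) = 28.0000

28.0000


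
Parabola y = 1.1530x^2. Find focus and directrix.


a = 1.1530
1/(4a) = 0.2168
Focus = (0, 0.2168)
Directrix: y = -0.2168

Focus = (0, 0.2168), Directrix: y = -0.2168


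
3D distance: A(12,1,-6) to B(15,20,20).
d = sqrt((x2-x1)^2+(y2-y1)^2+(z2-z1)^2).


dx=3, dy=19, dz=26
d = sqrt(9+361+676) = sqrt(1046) = 32.3419

32.3419


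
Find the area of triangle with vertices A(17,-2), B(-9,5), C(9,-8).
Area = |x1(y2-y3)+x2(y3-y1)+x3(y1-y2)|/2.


17*(5+ 8) = 221
-9*(-8+ 2) = 54
9*(-2-5) = -63
sum = 212
Area = |212|/2 = 106.0000

106.0000 sq units


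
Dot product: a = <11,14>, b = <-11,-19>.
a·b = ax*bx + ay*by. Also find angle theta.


a·b = 11*(-11) + 14*(-19) = -121 - 266 = -387
|a| = sqrt(121+196) = 17.8045
|b| = sqrt(121+361) = 21.9545
cos(theta) = -387/(sqrt(317)*sqrt(482)) = -387/sqrt(152794) = -0.990052
theta = arccos(-387/sqrt(152794)) = 171.9114 degrees

a·b = -387, theta = 171.9114 deg


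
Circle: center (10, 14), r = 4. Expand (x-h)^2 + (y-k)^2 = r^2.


(x-10)^2 + (y-14)^2 = 4^2
D = -2h = -20, E = -2k = -28
F = h^2+k^2-r^2 = 100+196-16 = 280

x^2 + y^2 - 20x - 28y + 280 = 0


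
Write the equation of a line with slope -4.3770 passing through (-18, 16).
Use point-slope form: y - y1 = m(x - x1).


y - 16 = -4.3770(x + 18)
y = -4.3770x + 16 + 4.3770*(-18)
y = -4.3770x - 62.7860

y = -4.3770x - 62.7860


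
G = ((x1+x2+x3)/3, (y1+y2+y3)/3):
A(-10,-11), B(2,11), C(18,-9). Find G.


Gx = (-10+2+18)/3 = 10/3 = 3.3333
Gy = (-11+11- 9)/3 = -9/3 = -3.0000

G = (3.3333, -3.0000)


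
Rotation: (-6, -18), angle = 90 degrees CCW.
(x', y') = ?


cos(90) = 0, sin(90) = 1
x' = -6*0 + 18*1 = 18
y' = -6*1 - 18*0 = -6

(18, -6)


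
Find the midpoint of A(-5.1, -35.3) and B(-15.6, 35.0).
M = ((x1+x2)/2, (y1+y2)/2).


Mx = (-5.1 - 15.6)/2 = -20.7/2 = -10.3500
My = (-35.3 + 35.0)/2 = -0.3/2 = -0.1500

(-10.3500, -0.1500)


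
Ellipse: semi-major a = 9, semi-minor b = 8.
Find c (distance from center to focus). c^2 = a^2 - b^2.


c^2 = 9^2 - 8^2 = 81 - 64 = 17
c = sqrt(17) = 4.1231

c = 4.1231


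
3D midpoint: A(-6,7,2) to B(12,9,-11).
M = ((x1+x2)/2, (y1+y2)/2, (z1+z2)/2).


Mx = (-6+12)/2 = 3.0000
My = (7+9)/2 = 8.0000
Mz = (2- 11)/2 = -4.5000

M = (3.0000, 8.0000, -4.5000)


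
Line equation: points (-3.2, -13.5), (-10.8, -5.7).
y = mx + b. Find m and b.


m = (7.8)/(-7.6) = -1.0263
b = y1 - m*x1 = -13.5 - (7.8*(-3.2))/(-7.6) = -13.5 - 3.2842 = -16.7842

y = -1.0263x - 16.7842


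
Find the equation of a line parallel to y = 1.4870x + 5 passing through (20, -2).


Parallel lines have equal slopes.
m2 = 1.4870
b2 = -2 - 1.4870*20 = -31.7400

y = 1.4870x - 31.7400


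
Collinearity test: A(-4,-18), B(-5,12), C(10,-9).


-4*(12+ 9) - 5*(-9+ 18) + 10*(-18-12)
= -84 - 45 - 300 = -429

No, not collinear (determinant = -429)


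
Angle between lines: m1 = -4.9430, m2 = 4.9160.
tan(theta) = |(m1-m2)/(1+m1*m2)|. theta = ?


m1-m2 = -9.859
1+m1*m2 = -23.299788
tan(theta) = |-9.859/(-23.299788)| = 0.423137
theta = arctan(|-9.859/(-23.299788)|) = 22.9350 degrees (acute angle)

22.9350 degrees


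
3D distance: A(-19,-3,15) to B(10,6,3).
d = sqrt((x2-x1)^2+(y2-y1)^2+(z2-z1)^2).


dx=29, dy=9, dz=-12
d = sqrt(841+81+144) = sqrt(1066) = 32.6497

32.6497


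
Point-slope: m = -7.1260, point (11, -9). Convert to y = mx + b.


y + 9 = -7.1260(x - 11)
y = -7.1260x - 9 + 7.1260*11
y = -7.1260x + 69.3860

y = -7.1260x + 69.3860


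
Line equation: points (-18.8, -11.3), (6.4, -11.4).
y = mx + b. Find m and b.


m = (-0.1)/(25.2) = -0.0040
b = y1 - m*x1 = -11.3 - (-0.1*(-18.8))/(25.2) = -11.3 - 0.0746 = -11.3746

y = -0.0040x - 11.3746


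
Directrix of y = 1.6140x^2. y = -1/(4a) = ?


a = 1.6140
1/(4a) = 0.1549
directrix: y = -0.1549 = -0.1549

y = -0.1549


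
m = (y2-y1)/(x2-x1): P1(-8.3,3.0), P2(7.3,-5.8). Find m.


dy = -5.8 - 3.0 = -8.8
dx = 7.3 + 8.3 = 15.6
m = -8.8/15.6 = -0.5641

m = -0.5641


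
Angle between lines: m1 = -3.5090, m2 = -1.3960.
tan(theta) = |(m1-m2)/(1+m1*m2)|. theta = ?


m1-m2 = -2.113
1+m1*m2 = 5.898564
tan(theta) = |-2.113/5.898564| = 0.358223
theta = arctan(|-2.113/5.898564|) = 19.7087 degrees (acute angle)

19.7087 degrees


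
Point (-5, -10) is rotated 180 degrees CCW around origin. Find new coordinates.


cos(180) = -1, sin(180) = 0
x' = -5*(-1) + 10*0 = 5
y' = -5*0 - 10*(-1) = 10

(5, 10)


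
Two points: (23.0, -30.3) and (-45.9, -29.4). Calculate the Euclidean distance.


dx = -45.9 - 23.0 = -68.9
dy = -29.4 + 30.3 = 0.9
d = sqrt(4747.21 + 0.81) = sqrt(4748.02) = 68.9059

68.9059


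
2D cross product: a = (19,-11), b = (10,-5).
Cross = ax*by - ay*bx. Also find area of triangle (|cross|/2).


cross = 19*(-5) + 11*10 = -95 + 110 = 15
Triangle area = |15|/2 = 15/2 = 7.5000

cross = 15, triangle area = 7.5000


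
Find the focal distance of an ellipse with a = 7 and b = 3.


c^2 = 7^2 - 3^2 = 49 - 9 = 40
c = sqrt(40) = 6.3246

c = 6.3246


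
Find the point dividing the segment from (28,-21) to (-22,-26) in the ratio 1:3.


Px = (1*(-22) + 3*28)/4 = 62/4 = 15.5000
Py = (1*(-26) + 3*(-21))/4 = -89/4 = -22.2500

P = (15.5000, -22.2500)


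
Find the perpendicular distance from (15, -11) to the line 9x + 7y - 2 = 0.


|9*15 + 7*(-11) - 2| = |56| = 56
sqrt(81 + 49) = sqrt(130) = 11.4018
d = 56/sqrt(130) = 4.9115

4.9115


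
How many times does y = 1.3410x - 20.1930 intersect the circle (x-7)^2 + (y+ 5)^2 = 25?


Substitute y = 1.3410x - 20.1930: (x-7)^2 + (1.3410x- 20.1930+ 5)^2 = 25
Expand to Ax^2 + Bx + C = 0, where b-k = -15.193
A = 1+m^2 = 2.798281
B = 2(m(b-k) - h) = 2(1.3410*(-15.193) - 7) = -54.747626
C = h^2 + (b-k)^2 - r^2 = 49 + 230.827249 - 25 = 254.827249
disc = B^2-4AC = 2997.3026 - 2852.3130 = 144.9896
disc > 0

2 intersection points


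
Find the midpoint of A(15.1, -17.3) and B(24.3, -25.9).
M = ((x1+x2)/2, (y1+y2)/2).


Mx = (15.1 + 24.3)/2 = 39.4/2 = 19.7000
My = (-17.3 - 25.9)/2 = -43.2/2 = -21.6000

(19.7000, -21.6000)


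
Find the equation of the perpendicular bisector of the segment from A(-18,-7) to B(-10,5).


Midpoint = (-14, -1)
Slope of AB = dy/dx = 12/8 = 1.5000
Perp slope = -dx/dy = -8/12 = -0.6667
b = My - (perp slope)*Mx = -1 + (8*(-14))/12 = -1 - 9.3333 = -10.3333

y = -0.6667x - 10.3333


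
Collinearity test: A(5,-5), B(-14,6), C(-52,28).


5*(6-28) - 14*(28+ 5) - 52*(-5-6)
= -110 - 462 + 572 = 0

Yes, collinear (determinant = 0)


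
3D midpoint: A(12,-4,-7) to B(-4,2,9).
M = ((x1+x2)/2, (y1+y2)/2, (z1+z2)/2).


Mx = (12- 4)/2 = 4.0000
My = (-4+2)/2 = -1.0000
Mz = (-7+9)/2 = 1.0000

M = (4.0000, -1.0000, 1.0000)


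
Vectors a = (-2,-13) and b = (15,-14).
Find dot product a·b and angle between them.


a·b = -2*15 - 13*(-14) = -30 + 182 = 152
|a| = sqrt(4+169) = 13.1529
|b| = sqrt(225+196) = 20.5183
cos(theta) = 152/(sqrt(173)*sqrt(421)) = 152/sqrt(72833) = 0.563222
theta = arccos(152/sqrt(72833)) = 55.7211 degrees

a·b = 152, theta = 55.7211 deg


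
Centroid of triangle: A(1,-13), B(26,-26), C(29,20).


Gx = (1+26+29)/3 = 56/3 = 18.6667
Gy = (-13- 26+20)/3 = -19/3 = -6.3333

G = (18.6667, -6.3333)


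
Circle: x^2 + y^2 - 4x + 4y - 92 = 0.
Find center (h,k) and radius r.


h = -D/2 = 4/2 = 2
k = -E/2 = -4/2 = -2
r^2 = h^2 + k^2 - F = 4 + 4 + 92 = 100
r = 10

Center (2, -2), radius = 10


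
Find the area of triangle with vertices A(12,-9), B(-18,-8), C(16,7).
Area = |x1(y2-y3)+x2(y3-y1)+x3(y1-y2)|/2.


12*(-8-7) = -180
-18*(7+ 9) = -288
16*(-9+ 8) = -16
sum = -484
Area = |-484|/2 = 242.0000

242.0000 sq units


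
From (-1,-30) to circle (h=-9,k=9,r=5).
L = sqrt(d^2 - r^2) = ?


d = sqrt((-1+ 9)^2 + (-30-9)^2) = sqrt(64+1521) = 39.8121
L = sqrt(1585.0000 - 25) = sqrt(1560.0000) = 39.4968

39.4968


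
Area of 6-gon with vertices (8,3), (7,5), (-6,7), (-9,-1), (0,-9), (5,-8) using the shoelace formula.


sum(xi*y_{i+1}) = 8*5 + 7*7 - 6*(-1) - 9*(-9) + 0*(-8) + 5*3 = 191
sum(yi*x_{i+1}) = 3*7 + 5*(-6) + 7*(-9) - 1*0 - 9*5 - 8*8 = -181
Area = |191 + 181|/2 = 372/2 = 186.0000

186.0000 sq units


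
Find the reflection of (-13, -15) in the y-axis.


Reflection rule for y-axis: (-x, y)
(-13, -15) -> (13, -15)

(13, -15)


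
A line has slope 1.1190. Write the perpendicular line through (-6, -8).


Perpendicular slope = -1/m1 = -1/1.1190 = -0.8937
b2 = y0 - m2*x0 = -8 - 6/1.1190 = -8 - 5.3619 = -13.3619

y = -0.8937x - 13.3619


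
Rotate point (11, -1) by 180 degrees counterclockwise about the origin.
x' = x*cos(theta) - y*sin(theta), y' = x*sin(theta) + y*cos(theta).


cos(180) = -1, sin(180) = 0
x' = 11*(-1) + 1*0 = -11
y' = 11*0 - 1*(-1) = 1

(-11, 1)


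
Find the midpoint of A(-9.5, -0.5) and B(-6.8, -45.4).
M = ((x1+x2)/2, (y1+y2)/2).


Mx = (-9.5 - 6.8)/2 = -16.3/2 = -8.1500
My = (-0.5 - 45.4)/2 = -45.9/2 = -22.9500

(-8.1500, -22.9500)


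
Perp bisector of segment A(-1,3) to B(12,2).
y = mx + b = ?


Midpoint = (5.5, 2.5)
Slope of AB = dy/dx = -1/13 = -0.0769
Perp slope = -dx/dy = 13/1 = 13.0000
b = My - (perp slope)*Mx = 2.5 + (13*5.5)/(-1) = 2.5 - 71.5000 = -69.0000

y = 13.0000x - 69.0000


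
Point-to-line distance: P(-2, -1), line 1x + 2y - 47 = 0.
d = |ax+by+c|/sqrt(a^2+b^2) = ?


|1*(-2) + 2*(-1) - 47| = |-51| = 51
sqrt(1 + 4) = sqrt(5) = 2.2361
d = 51/sqrt(5) = 22.8079

22.8079
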